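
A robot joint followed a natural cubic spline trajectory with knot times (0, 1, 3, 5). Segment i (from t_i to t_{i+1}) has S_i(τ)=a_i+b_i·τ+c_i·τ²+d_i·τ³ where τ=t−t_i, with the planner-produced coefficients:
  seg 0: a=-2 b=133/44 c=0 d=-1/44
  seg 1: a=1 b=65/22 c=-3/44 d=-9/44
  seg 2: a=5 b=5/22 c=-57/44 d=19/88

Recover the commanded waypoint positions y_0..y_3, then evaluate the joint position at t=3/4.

y_0 = S_0(0) = a_0 = -2
y_1 = S_1(0) = a_1 = 1
y_2 = S_2(0) = a_2 = 5
y_3 = S_2(2) = 2
t_q=3/4 is in segment 0 (τ=3/4); S_0(τ)=725/2816

y_0=-2 y_1=1 y_2=5 y_3=2
S(3/4) = 725/2816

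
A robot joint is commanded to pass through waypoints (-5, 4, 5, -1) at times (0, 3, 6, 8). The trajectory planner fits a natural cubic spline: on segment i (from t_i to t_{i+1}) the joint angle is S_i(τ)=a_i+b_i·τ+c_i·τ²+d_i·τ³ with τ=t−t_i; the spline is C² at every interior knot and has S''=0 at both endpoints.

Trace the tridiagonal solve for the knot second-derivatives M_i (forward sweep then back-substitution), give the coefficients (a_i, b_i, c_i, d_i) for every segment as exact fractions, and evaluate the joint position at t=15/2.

  seg 0: a=-5 b=383/111 c=0 d=-50/999
  seg 1: a=4 b=233/111 c=-50/111 d=-46/999
  seg 2: a=5 b=-205/111 c=-32/37 d=16/111
S(15/2) = 57/74

Δ: Δ0=3, Δ1=1/3, Δ2=-3
row 1: diag=12, rhs=-16; c'=1/4, d'=-4/3
row 2: denom=10−3·1/4=37/4; d'=(-20−3·-4/3)/(37/4)=-64/37
back: M2=-64/37
back: M1=-4/3−1/4·-64/37=-100/111
M: M0=0, M1=-100/111, M2=-64/37, M3=0
seg 0: a=-5, c=M0/2=0, d=(M1−M0)/(6·3)=-50/999, b=Δ0−h0·(2M0+M1)/6=383/111
seg 1: a=4, c=M1/2=-50/111, d=(M2−M1)/(6·3)=-46/999, b=Δ1−h1·(2M1+M2)/6=233/111
seg 2: a=5, c=M2/2=-32/37, d=(M3−M2)/(6·2)=16/111, b=Δ2−h2·(2M2+M3)/6=-205/111
t_q=15/2 → seg 2, τ=3/2; S=5+-205/111·τ+-32/37·τ²+16/111·τ³=57/74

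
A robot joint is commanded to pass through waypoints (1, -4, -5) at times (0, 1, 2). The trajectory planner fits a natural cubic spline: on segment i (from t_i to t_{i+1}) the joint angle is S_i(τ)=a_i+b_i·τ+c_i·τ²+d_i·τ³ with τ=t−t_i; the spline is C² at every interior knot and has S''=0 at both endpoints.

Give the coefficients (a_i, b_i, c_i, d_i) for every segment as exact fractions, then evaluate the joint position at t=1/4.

Δ: Δ0=-5, Δ1=-1
row 1: diag=4, rhs=24; c'=1/4, d'=6
back: M1=6
M: M0=0, M1=6, M2=0
seg 0: a=1, c=M0/2=0, d=(M1−M0)/(6·1)=1, b=Δ0−h0·(2M0+M1)/6=-6
seg 1: a=-4, c=M1/2=3, d=(M2−M1)/(6·1)=-1, b=Δ1−h1·(2M1+M2)/6=-3
t_q=1/4 → seg 0, τ=1/4; S=1+-6·τ+0·τ²+1·τ³=-31/64

  seg 0: a=1 b=-6 c=0 d=1
  seg 1: a=-4 b=-3 c=3 d=-1
S(1/4) = -31/64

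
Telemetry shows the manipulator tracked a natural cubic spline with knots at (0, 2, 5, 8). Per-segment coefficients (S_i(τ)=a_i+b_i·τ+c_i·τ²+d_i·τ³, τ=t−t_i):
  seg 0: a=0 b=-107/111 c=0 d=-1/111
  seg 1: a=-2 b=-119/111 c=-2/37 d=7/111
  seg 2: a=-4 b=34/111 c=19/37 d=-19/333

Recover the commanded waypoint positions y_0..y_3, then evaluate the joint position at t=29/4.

y_0 = S_0(0) = a_0 = 0
y_1 = S_1(0) = a_1 = -2
y_2 = S_2(0) = a_2 = -4
y_3 = S_2(3) = 0
t_q=29/4 is in segment 2 (τ=9/4); S_2(τ)=-3223/2368

y_0=0 y_1=-2 y_2=-4 y_3=0
S(29/4) = -3223/2368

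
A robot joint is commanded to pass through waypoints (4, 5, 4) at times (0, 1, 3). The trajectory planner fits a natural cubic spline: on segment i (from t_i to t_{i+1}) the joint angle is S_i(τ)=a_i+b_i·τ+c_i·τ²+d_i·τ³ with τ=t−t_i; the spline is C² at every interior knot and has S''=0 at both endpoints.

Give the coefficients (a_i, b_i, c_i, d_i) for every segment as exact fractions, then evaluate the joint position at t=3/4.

Δ: Δ0=1, Δ1=-1/2
row 1: diag=6, rhs=-9; c'=1/3, d'=-3/2
back: M1=-3/2
M: M0=0, M1=-3/2, M2=0
seg 0: a=4, c=M0/2=0, d=(M1−M0)/(6·1)=-1/4, b=Δ0−h0·(2M0+M1)/6=5/4
seg 1: a=5, c=M1/2=-3/4, d=(M2−M1)/(6·2)=1/8, b=Δ1−h1·(2M1+M2)/6=1/2
t_q=3/4 → seg 0, τ=3/4; S=4+5/4·τ+0·τ²+-1/4·τ³=1237/256

  seg 0: a=4 b=5/4 c=0 d=-1/4
  seg 1: a=5 b=1/2 c=-3/4 d=1/8
S(3/4) = 1237/256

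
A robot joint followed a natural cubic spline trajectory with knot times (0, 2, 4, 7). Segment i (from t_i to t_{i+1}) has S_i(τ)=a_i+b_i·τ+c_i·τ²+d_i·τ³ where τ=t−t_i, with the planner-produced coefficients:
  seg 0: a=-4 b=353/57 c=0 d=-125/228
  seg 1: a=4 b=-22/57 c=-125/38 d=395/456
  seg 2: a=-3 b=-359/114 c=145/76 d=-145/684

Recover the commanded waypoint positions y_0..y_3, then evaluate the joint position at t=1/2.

y_0 = S_0(0) = a_0 = -4
y_1 = S_1(0) = a_1 = 4
y_2 = S_2(0) = a_2 = -3
y_3 = S_2(3) = -1
t_q=1/2 is in segment 0 (τ=1/2); S_0(τ)=-591/608

y_0=-4 y_1=4 y_2=-3 y_3=-1
S(1/2) = -591/608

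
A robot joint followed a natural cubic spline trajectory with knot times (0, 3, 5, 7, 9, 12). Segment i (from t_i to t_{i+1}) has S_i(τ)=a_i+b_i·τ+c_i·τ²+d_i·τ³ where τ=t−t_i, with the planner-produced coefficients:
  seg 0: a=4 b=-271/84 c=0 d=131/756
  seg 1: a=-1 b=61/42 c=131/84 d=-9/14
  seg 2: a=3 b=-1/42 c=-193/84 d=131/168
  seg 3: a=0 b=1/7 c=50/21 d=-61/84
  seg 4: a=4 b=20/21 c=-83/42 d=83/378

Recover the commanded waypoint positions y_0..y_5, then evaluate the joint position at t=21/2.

y_0 = S_0(0) = a_0 = 4
y_1 = S_1(0) = a_1 = -1
y_2 = S_2(0) = a_2 = 3
y_3 = S_3(0) = a_3 = 0
y_4 = S_4(0) = a_4 = 4
y_5 = S_4(3) = -5
t_q=21/2 is in segment 4 (τ=3/2); S_4(τ)=193/112

y_0=4 y_1=-1 y_2=3 y_3=0 y_4=4 y_5=-5
S(21/2) = 193/112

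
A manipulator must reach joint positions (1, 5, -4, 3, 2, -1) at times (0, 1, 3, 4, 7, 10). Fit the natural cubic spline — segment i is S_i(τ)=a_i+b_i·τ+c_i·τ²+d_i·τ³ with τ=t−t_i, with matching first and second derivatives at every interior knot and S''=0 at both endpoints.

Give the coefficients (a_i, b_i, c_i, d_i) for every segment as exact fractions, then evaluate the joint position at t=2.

Δ: Δ0=4, Δ1=-9/2, Δ2=7, Δ3=-1/3, Δ4=-1
row 1: diag=6, rhs=-51; c'=1/3, d'=-17/2
row 2: denom=6−2·1/3=16/3; d'=(69−2·-17/2)/(16/3)=129/8
row 3: denom=8−1·3/16=125/16; d'=(-44−1·129/8)/(125/16)=-962/125
row 4: denom=12−3·48/125=1356/125; d'=(-4−3·-962/125)/(1356/125)=1193/678
back: M4=1193/678
back: M3=-962/125−48/125·1193/678=-946/113
back: M2=129/8−3/16·-946/113=3999/226
back: M1=-17/2−1/3·3999/226=-1627/113
M: M0=0, M1=-1627/113, M2=3999/226, M3=-946/113, M4=1193/678, M5=0
seg 0: a=1, c=M0/2=0, d=(M1−M0)/(6·1)=-1627/678, b=Δ0−h0·(2M0+M1)/6=4339/678
seg 1: a=5, c=M1/2=-1627/226, d=(M2−M1)/(6·2)=7253/2712, b=Δ1−h1·(2M1+M2)/6=-271/339
seg 2: a=-4, c=M2/2=3999/452, d=(M3−M2)/(6·1)=-5891/1356, b=Δ2−h2·(2M2+M3)/6=1693/678
seg 3: a=3, c=M3/2=-473/113, d=(M4−M3)/(6·3)=6869/12204, b=Δ3−h3·(2M3+M4)/6=9707/1356
seg 4: a=2, c=M4/2=1193/1356, d=(M5−M4)/(6·3)=-1193/12204, b=Δ4−h4·(2M4+M5)/6=-1871/678
t_q=2 → seg 1, τ=1; S=5+-271/339·τ+-1627/226·τ²+7253/2712·τ³=-293/904

  seg 0: a=1 b=4339/678 c=0 d=-1627/678
  seg 1: a=5 b=-271/339 c=-1627/226 d=7253/2712
  seg 2: a=-4 b=1693/678 c=3999/452 d=-5891/1356
  seg 3: a=3 b=9707/1356 c=-473/113 d=6869/12204
  seg 4: a=2 b=-1871/678 c=1193/1356 d=-1193/12204
S(2) = -293/904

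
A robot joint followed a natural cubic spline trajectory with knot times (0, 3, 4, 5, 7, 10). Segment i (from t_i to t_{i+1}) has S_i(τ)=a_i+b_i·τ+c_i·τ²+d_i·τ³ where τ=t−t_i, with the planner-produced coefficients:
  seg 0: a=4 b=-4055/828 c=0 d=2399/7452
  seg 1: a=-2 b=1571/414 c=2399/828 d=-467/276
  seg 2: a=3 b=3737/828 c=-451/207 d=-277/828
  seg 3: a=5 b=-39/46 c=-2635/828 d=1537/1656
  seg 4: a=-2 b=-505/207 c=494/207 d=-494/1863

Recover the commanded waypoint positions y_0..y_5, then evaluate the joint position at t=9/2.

y_0=4 y_1=-2 y_2=3 y_3=5 y_4=-2 y_5=5
S(9/2) = 1345/288

y_0 = S_0(0) = a_0 = 4
y_1 = S_1(0) = a_1 = -2
y_2 = S_2(0) = a_2 = 3
y_3 = S_3(0) = a_3 = 5
y_4 = S_4(0) = a_4 = -2
y_5 = S_4(3) = 5
t_q=9/2 is in segment 2 (τ=1/2); S_2(τ)=1345/288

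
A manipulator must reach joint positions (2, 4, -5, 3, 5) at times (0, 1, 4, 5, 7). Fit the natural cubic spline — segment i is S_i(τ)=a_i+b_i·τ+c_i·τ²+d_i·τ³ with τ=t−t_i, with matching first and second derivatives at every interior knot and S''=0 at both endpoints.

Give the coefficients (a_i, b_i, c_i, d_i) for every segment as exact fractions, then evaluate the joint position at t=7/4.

Δ: Δ0=2, Δ1=-3, Δ2=8, Δ3=1
row 1: diag=8, rhs=-30; c'=3/8, d'=-15/4
row 2: denom=8−3·3/8=55/8; d'=(66−3·-15/4)/(55/8)=618/55
row 3: denom=6−1·8/55=322/55; d'=(-42−1·618/55)/(322/55)=-1464/161
back: M3=-1464/161
back: M2=618/55−8/55·-1464/161=2022/161
back: M1=-15/4−3/8·2022/161=-1362/161
M: M0=0, M1=-1362/161, M2=2022/161, M3=-1464/161, M4=0
seg 0: a=2, c=M0/2=0, d=(M1−M0)/(6·1)=-227/161, b=Δ0−h0·(2M0+M1)/6=549/161
seg 1: a=4, c=M1/2=-681/161, d=(M2−M1)/(6·3)=188/161, b=Δ1−h1·(2M1+M2)/6=-132/161
seg 2: a=-5, c=M2/2=1011/161, d=(M3−M2)/(6·1)=-83/23, b=Δ2−h2·(2M2+M3)/6=858/161
seg 3: a=3, c=M3/2=-732/161, d=(M4−M3)/(6·2)=122/161, b=Δ3−h3·(2M3+M4)/6=1137/161
t_q=7/4 → seg 1, τ=3/4; S=4+-132/161·τ+-681/161·τ²+188/161·τ³=965/644

  seg 0: a=2 b=549/161 c=0 d=-227/161
  seg 1: a=4 b=-132/161 c=-681/161 d=188/161
  seg 2: a=-5 b=858/161 c=1011/161 d=-83/23
  seg 3: a=3 b=1137/161 c=-732/161 d=122/161
S(7/4) = 965/644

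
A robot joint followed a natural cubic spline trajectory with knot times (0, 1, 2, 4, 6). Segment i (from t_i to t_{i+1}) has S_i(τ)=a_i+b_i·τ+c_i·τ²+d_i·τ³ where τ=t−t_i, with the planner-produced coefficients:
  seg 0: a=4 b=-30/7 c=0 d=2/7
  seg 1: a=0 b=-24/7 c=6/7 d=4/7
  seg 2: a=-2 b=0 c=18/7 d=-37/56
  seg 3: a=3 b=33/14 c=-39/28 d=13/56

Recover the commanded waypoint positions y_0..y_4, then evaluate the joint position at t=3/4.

y_0=4 y_1=0 y_2=-2 y_3=3 y_4=4
S(3/4) = 29/32

y_0 = S_0(0) = a_0 = 4
y_1 = S_1(0) = a_1 = 0
y_2 = S_2(0) = a_2 = -2
y_3 = S_3(0) = a_3 = 3
y_4 = S_3(2) = 4
t_q=3/4 is in segment 0 (τ=3/4); S_0(τ)=29/32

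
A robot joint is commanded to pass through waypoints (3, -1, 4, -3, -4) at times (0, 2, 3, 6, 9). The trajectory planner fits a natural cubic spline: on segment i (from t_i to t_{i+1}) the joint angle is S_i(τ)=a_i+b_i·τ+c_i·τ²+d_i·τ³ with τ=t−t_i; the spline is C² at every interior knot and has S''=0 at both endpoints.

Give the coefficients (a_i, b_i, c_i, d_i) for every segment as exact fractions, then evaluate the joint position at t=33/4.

  seg 0: a=3 b=-1213/255 c=0 d=703/1020
  seg 1: a=-1 b=896/255 c=703/170 d=-1351/510
  seg 2: a=4 b=1957/510 c=-324/85 d=179/306
  seg 3: a=-3 b=-826/255 c=247/170 d=-247/1530
S(33/4) = -10383/2176

Δ: Δ0=-2, Δ1=5, Δ2=-7/3, Δ3=-1/3
row 1: diag=6, rhs=42; c'=1/6, d'=7
row 2: denom=8−1·1/6=47/6; d'=(-44−1·7)/(47/6)=-306/47
row 3: denom=12−3·18/47=510/47; d'=(12−3·-306/47)/(510/47)=247/85
back: M3=247/85
back: M2=-306/47−18/47·247/85=-648/85
back: M1=7−1/6·-648/85=703/85
M: M0=0, M1=703/85, M2=-648/85, M3=247/85, M4=0
seg 0: a=3, c=M0/2=0, d=(M1−M0)/(6·2)=703/1020, b=Δ0−h0·(2M0+M1)/6=-1213/255
seg 1: a=-1, c=M1/2=703/170, d=(M2−M1)/(6·1)=-1351/510, b=Δ1−h1·(2M1+M2)/6=896/255
seg 2: a=4, c=M2/2=-324/85, d=(M3−M2)/(6·3)=179/306, b=Δ2−h2·(2M2+M3)/6=1957/510
seg 3: a=-3, c=M3/2=247/170, d=(M4−M3)/(6·3)=-247/1530, b=Δ3−h3·(2M3+M4)/6=-826/255
t_q=33/4 → seg 3, τ=9/4; S=-3+-826/255·τ+247/170·τ²+-247/1530·τ³=-10383/2176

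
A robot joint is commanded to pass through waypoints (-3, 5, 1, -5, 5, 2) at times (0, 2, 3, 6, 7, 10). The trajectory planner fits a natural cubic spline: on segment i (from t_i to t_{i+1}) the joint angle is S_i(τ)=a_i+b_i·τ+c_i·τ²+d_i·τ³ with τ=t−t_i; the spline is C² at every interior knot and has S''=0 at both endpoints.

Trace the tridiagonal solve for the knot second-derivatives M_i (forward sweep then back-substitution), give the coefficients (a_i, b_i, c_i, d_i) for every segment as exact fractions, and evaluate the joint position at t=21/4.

  seg 0: a=-3 b=5546/843 c=0 d=-1087/1686
  seg 1: a=5 b=-976/843 c=-1087/281 d=865/843
  seg 2: a=1 b=-4903/843 c=-222/281 d=5215/7587
  seg 3: a=-5 b=6746/843 c=4549/843 d=-955/281
  seg 4: a=5 b=7249/843 c=-4046/843 d=4046/7587
S(21/4) = -148483/17984

Δ: Δ0=4, Δ1=-4, Δ2=-2, Δ3=10, Δ4=-1
row 1: diag=6, rhs=-48; c'=1/6, d'=-8
row 2: denom=8−1·1/6=47/6; d'=(12−1·-8)/(47/6)=120/47
row 3: denom=8−3·18/47=322/47; d'=(72−3·120/47)/(322/47)=216/23
row 4: denom=8−1·47/322=2529/322; d'=(-66−1·216/23)/(2529/322)=-8092/843
back: M4=-8092/843
back: M3=216/23−47/322·-8092/843=9098/843
back: M2=120/47−18/47·9098/843=-444/281
back: M1=-8−1/6·-444/281=-2174/281
M: M0=0, M1=-2174/281, M2=-444/281, M3=9098/843, M4=-8092/843, M5=0
seg 0: a=-3, c=M0/2=0, d=(M1−M0)/(6·2)=-1087/1686, b=Δ0−h0·(2M0+M1)/6=5546/843
seg 1: a=5, c=M1/2=-1087/281, d=(M2−M1)/(6·1)=865/843, b=Δ1−h1·(2M1+M2)/6=-976/843
seg 2: a=1, c=M2/2=-222/281, d=(M3−M2)/(6·3)=5215/7587, b=Δ2−h2·(2M2+M3)/6=-4903/843
seg 3: a=-5, c=M3/2=4549/843, d=(M4−M3)/(6·1)=-955/281, b=Δ3−h3·(2M3+M4)/6=6746/843
seg 4: a=5, c=M4/2=-4046/843, d=(M5−M4)/(6·3)=4046/7587, b=Δ4−h4·(2M4+M5)/6=7249/843
t_q=21/4 → seg 2, τ=9/4; S=1+-4903/843·τ+-222/281·τ²+5215/7587·τ³=-148483/17984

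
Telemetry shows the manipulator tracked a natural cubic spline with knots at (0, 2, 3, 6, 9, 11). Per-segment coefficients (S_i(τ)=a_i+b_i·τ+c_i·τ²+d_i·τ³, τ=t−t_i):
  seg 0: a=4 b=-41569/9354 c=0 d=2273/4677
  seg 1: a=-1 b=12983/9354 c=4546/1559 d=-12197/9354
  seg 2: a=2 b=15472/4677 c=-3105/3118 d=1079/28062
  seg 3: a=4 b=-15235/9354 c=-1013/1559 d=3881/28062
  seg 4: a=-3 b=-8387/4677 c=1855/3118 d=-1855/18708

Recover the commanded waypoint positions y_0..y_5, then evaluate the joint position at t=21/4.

y_0 = S_0(0) = a_0 = 4
y_1 = S_1(0) = a_1 = -1
y_2 = S_2(0) = a_2 = 2
y_3 = S_3(0) = a_3 = 4
y_4 = S_4(0) = a_4 = -3
y_5 = S_4(2) = -5
t_q=21/4 is in segment 2 (τ=9/4); S_2(τ)=965795/199552

y_0=4 y_1=-1 y_2=2 y_3=4 y_4=-3 y_5=-5
S(21/4) = 965795/199552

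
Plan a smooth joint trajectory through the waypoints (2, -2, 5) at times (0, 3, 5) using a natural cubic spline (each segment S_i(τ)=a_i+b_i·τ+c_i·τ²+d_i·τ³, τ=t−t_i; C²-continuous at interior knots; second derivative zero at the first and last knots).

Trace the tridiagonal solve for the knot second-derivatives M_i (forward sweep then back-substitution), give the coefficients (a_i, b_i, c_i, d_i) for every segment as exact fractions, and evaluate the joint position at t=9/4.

Δ: Δ0=-4/3, Δ1=7/2
row 1: diag=10, rhs=29; c'=1/5, d'=29/10
back: M1=29/10
M: M0=0, M1=29/10, M2=0
seg 0: a=2, c=M0/2=0, d=(M1−M0)/(6·3)=29/180, b=Δ0−h0·(2M0+M1)/6=-167/60
seg 1: a=-2, c=M1/2=29/20, d=(M2−M1)/(6·2)=-29/120, b=Δ1−h1·(2M1+M2)/6=47/30
t_q=9/4 → seg 0, τ=9/4; S=2+-167/60·τ+0·τ²+29/180·τ³=-3107/1280

  seg 0: a=2 b=-167/60 c=0 d=29/180
  seg 1: a=-2 b=47/30 c=29/20 d=-29/120
S(9/4) = -3107/1280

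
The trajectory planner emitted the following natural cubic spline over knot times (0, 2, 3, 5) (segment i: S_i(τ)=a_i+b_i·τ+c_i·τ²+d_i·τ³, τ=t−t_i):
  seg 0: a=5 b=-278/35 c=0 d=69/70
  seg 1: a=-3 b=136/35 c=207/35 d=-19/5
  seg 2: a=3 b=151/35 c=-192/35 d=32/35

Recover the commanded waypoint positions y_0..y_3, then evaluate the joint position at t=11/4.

y_0=5 y_1=-3 y_2=3 y_3=-3
S(11/4) = 3669/2240

y_0 = S_0(0) = a_0 = 5
y_1 = S_1(0) = a_1 = -3
y_2 = S_2(0) = a_2 = 3
y_3 = S_2(2) = -3
t_q=11/4 is in segment 1 (τ=3/4); S_1(τ)=3669/2240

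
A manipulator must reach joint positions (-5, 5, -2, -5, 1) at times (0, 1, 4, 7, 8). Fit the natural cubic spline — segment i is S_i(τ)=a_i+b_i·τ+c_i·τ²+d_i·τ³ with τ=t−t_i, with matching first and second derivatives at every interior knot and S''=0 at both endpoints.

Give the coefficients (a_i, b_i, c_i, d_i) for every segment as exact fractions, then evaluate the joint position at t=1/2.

  seg 0: a=-5 b=3641/312 c=0 d=-521/312
  seg 1: a=5 b=1039/156 c=-521/104 d=1883/2808
  seg 2: a=-2 b=-127/24 c=40/39 d=379/2808
  seg 3: a=-5 b=703/156 c=233/104 d=-233/312
S(1/2) = 521/832

Δ: Δ0=10, Δ1=-7/3, Δ2=-1, Δ3=6
row 1: diag=8, rhs=-74; c'=3/8, d'=-37/4
row 2: denom=12−3·3/8=87/8; d'=(8−3·-37/4)/(87/8)=286/87
row 3: denom=8−3·8/29=208/29; d'=(42−3·286/87)/(208/29)=233/52
back: M3=233/52
back: M2=286/87−8/29·233/52=80/39
back: M1=-37/4−3/8·80/39=-521/52
M: M0=0, M1=-521/52, M2=80/39, M3=233/52, M4=0
seg 0: a=-5, c=M0/2=0, d=(M1−M0)/(6·1)=-521/312, b=Δ0−h0·(2M0+M1)/6=3641/312
seg 1: a=5, c=M1/2=-521/104, d=(M2−M1)/(6·3)=1883/2808, b=Δ1−h1·(2M1+M2)/6=1039/156
seg 2: a=-2, c=M2/2=40/39, d=(M3−M2)/(6·3)=379/2808, b=Δ2−h2·(2M2+M3)/6=-127/24
seg 3: a=-5, c=M3/2=233/104, d=(M4−M3)/(6·1)=-233/312, b=Δ3−h3·(2M3+M4)/6=703/156
t_q=1/2 → seg 0, τ=1/2; S=-5+3641/312·τ+0·τ²+-521/312·τ³=521/832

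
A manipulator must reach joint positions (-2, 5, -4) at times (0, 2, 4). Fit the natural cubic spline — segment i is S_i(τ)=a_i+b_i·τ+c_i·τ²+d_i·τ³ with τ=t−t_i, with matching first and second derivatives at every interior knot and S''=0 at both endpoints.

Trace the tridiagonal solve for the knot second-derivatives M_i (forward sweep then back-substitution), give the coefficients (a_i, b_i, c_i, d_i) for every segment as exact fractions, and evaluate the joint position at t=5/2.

Δ: Δ0=7/2, Δ1=-9/2
row 1: diag=8, rhs=-48; c'=1/4, d'=-6
back: M1=-6
M: M0=0, M1=-6, M2=0
seg 0: a=-2, c=M0/2=0, d=(M1−M0)/(6·2)=-1/2, b=Δ0−h0·(2M0+M1)/6=11/2
seg 1: a=5, c=M1/2=-3, d=(M2−M1)/(6·2)=1/2, b=Δ1−h1·(2M1+M2)/6=-1/2
t_q=5/2 → seg 1, τ=1/2; S=5+-1/2·τ+-3·τ²+1/2·τ³=65/16

  seg 0: a=-2 b=11/2 c=0 d=-1/2
  seg 1: a=5 b=-1/2 c=-3 d=1/2
S(5/2) = 65/16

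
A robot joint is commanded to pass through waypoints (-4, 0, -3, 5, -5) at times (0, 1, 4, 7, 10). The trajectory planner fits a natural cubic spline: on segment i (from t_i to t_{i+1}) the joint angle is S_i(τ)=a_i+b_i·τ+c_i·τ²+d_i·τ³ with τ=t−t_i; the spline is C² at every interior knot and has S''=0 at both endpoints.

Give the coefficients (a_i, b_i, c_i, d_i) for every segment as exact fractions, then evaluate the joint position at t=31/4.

Δ: Δ0=4, Δ1=-1, Δ2=8/3, Δ3=-10/3
row 1: diag=8, rhs=-30; c'=3/8, d'=-15/4
row 2: denom=12−3·3/8=87/8; d'=(22−3·-15/4)/(87/8)=266/87
row 3: denom=12−3·8/29=324/29; d'=(-36−3·266/87)/(324/29)=-655/162
back: M3=-655/162
back: M2=266/87−8/29·-655/162=338/81
back: M1=-15/4−3/8·338/81=-287/54
M: M0=0, M1=-287/54, M2=338/81, M3=-655/162, M4=0
seg 0: a=-4, c=M0/2=0, d=(M1−M0)/(6·1)=-287/324, b=Δ0−h0·(2M0+M1)/6=1583/324
seg 1: a=0, c=M1/2=-287/108, d=(M2−M1)/(6·3)=1537/2916, b=Δ1−h1·(2M1+M2)/6=361/162
seg 2: a=-3, c=M2/2=169/81, d=(M3−M2)/(6·3)=-1331/2916, b=Δ2−h2·(2M2+M3)/6=167/324
seg 3: a=5, c=M3/2=-655/324, d=(M4−M3)/(6·3)=655/2916, b=Δ3−h3·(2M3+M4)/6=115/162
t_q=31/4 → seg 3, τ=3/4; S=5+115/162·τ+-655/324·τ²+655/2916·τ³=10345/2304

  seg 0: a=-4 b=1583/324 c=0 d=-287/324
  seg 1: a=0 b=361/162 c=-287/108 d=1537/2916
  seg 2: a=-3 b=167/324 c=169/81 d=-1331/2916
  seg 3: a=5 b=115/162 c=-655/324 d=655/2916
S(31/4) = 10345/2304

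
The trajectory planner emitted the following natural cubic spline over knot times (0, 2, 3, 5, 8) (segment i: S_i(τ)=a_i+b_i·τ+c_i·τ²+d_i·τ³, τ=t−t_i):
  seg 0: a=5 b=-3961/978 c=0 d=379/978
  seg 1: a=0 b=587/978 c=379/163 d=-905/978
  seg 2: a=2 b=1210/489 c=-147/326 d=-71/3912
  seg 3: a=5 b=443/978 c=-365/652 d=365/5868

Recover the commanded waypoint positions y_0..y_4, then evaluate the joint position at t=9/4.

y_0 = S_0(0) = a_0 = 5
y_1 = S_1(0) = a_1 = 0
y_2 = S_2(0) = a_2 = 2
y_3 = S_3(0) = a_3 = 5
y_4 = S_3(3) = 3
t_q=9/4 is in segment 1 (τ=1/4); S_1(τ)=5861/20864

y_0=5 y_1=0 y_2=2 y_3=5 y_4=3
S(9/4) = 5861/20864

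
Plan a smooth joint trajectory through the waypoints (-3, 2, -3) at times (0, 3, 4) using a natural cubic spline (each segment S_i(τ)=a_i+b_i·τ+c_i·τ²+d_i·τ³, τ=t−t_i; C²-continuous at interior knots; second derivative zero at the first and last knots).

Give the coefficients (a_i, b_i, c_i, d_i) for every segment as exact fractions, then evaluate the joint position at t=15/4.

Δ: Δ0=5/3, Δ1=-5
row 1: diag=8, rhs=-40; c'=1/8, d'=-5
back: M1=-5
M: M0=0, M1=-5, M2=0
seg 0: a=-3, c=M0/2=0, d=(M1−M0)/(6·3)=-5/18, b=Δ0−h0·(2M0+M1)/6=25/6
seg 1: a=2, c=M1/2=-5/2, d=(M2−M1)/(6·1)=5/6, b=Δ1−h1·(2M1+M2)/6=-10/3
t_q=15/4 → seg 1, τ=3/4; S=2+-10/3·τ+-5/2·τ²+5/6·τ³=-199/128

  seg 0: a=-3 b=25/6 c=0 d=-5/18
  seg 1: a=2 b=-10/3 c=-5/2 d=5/6
S(15/4) = -199/128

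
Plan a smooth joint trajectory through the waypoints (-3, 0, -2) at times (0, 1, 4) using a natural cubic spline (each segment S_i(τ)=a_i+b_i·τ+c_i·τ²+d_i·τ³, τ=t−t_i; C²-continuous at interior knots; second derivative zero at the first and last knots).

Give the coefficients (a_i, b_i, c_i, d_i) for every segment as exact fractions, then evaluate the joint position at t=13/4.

Δ: Δ0=3, Δ1=-2/3
row 1: diag=8, rhs=-22; c'=3/8, d'=-11/4
back: M1=-11/4
M: M0=0, M1=-11/4, M2=0
seg 0: a=-3, c=M0/2=0, d=(M1−M0)/(6·1)=-11/24, b=Δ0−h0·(2M0+M1)/6=83/24
seg 1: a=0, c=M1/2=-11/8, d=(M2−M1)/(6·3)=11/72, b=Δ1−h1·(2M1+M2)/6=25/12
t_q=13/4 → seg 1, τ=9/4; S=0+25/12·τ+-11/8·τ²+11/72·τ³=-273/512

  seg 0: a=-3 b=83/24 c=0 d=-11/24
  seg 1: a=0 b=25/12 c=-11/8 d=11/72
S(13/4) = -273/512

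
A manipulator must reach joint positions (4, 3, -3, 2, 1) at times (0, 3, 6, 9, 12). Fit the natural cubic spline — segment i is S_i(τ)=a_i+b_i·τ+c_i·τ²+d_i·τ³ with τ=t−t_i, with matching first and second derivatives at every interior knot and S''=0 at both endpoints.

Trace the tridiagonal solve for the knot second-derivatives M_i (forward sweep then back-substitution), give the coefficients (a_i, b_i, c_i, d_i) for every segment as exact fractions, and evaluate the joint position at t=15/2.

Δ: Δ0=-1/3, Δ1=-2, Δ2=5/3, Δ3=-1/3
row 1: diag=12, rhs=-10; c'=1/4, d'=-5/6
row 2: denom=12−3·1/4=45/4; d'=(22−3·-5/6)/(45/4)=98/45
row 3: denom=12−3·4/15=56/5; d'=(-12−3·98/45)/(56/5)=-139/84
back: M3=-139/84
back: M2=98/45−4/15·-139/84=55/21
back: M1=-5/6−1/4·55/21=-125/84
M: M0=0, M1=-125/84, M2=55/21, M3=-139/84, M4=0
seg 0: a=4, c=M0/2=0, d=(M1−M0)/(6·3)=-125/1512, b=Δ0−h0·(2M0+M1)/6=23/56
seg 1: a=3, c=M1/2=-125/168, d=(M2−M1)/(6·3)=115/504, b=Δ1−h1·(2M1+M2)/6=-51/28
seg 2: a=-3, c=M2/2=55/42, d=(M3−M2)/(6·3)=-359/1512, b=Δ2−h2·(2M2+M3)/6=-1/8
seg 3: a=2, c=M3/2=-139/168, d=(M4−M3)/(6·3)=139/1512, b=Δ3−h3·(2M3+M4)/6=37/28
t_q=15/2 → seg 2, τ=3/2; S=-3+-1/8·τ+55/42·τ²+-359/1512·τ³=-467/448

  seg 0: a=4 b=23/56 c=0 d=-125/1512
  seg 1: a=3 b=-51/28 c=-125/168 d=115/504
  seg 2: a=-3 b=-1/8 c=55/42 d=-359/1512
  seg 3: a=2 b=37/28 c=-139/168 d=139/1512
S(15/2) = -467/448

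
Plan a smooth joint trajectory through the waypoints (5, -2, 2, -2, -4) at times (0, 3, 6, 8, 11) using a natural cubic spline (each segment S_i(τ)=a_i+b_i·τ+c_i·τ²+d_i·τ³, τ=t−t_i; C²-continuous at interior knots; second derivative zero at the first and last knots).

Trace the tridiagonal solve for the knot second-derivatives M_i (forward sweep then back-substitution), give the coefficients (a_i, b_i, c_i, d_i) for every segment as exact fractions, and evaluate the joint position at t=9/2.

  seg 0: a=5 b=-643/177 c=0 d=230/1593
  seg 1: a=-2 b=47/177 c=230/177 d=-167/531
  seg 2: a=2 b=-76/177 c=-271/177 d=22/59
  seg 3: a=-2 b=-368/177 c=125/177 d=-125/1593
S(9/2) = 123/472

Δ: Δ0=-7/3, Δ1=4/3, Δ2=-2, Δ3=-2/3
row 1: diag=12, rhs=22; c'=1/4, d'=11/6
row 2: denom=10−3·1/4=37/4; d'=(-20−3·11/6)/(37/4)=-102/37
row 3: denom=10−2·8/37=354/37; d'=(8−2·-102/37)/(354/37)=250/177
back: M3=250/177
back: M2=-102/37−8/37·250/177=-542/177
back: M1=11/6−1/4·-542/177=460/177
M: M0=0, M1=460/177, M2=-542/177, M3=250/177, M4=0
seg 0: a=5, c=M0/2=0, d=(M1−M0)/(6·3)=230/1593, b=Δ0−h0·(2M0+M1)/6=-643/177
seg 1: a=-2, c=M1/2=230/177, d=(M2−M1)/(6·3)=-167/531, b=Δ1−h1·(2M1+M2)/6=47/177
seg 2: a=2, c=M2/2=-271/177, d=(M3−M2)/(6·2)=22/59, b=Δ2−h2·(2M2+M3)/6=-76/177
seg 3: a=-2, c=M3/2=125/177, d=(M4−M3)/(6·3)=-125/1593, b=Δ3−h3·(2M3+M4)/6=-368/177
t_q=9/2 → seg 1, τ=3/2; S=-2+47/177·τ+230/177·τ²+-167/531·τ³=123/472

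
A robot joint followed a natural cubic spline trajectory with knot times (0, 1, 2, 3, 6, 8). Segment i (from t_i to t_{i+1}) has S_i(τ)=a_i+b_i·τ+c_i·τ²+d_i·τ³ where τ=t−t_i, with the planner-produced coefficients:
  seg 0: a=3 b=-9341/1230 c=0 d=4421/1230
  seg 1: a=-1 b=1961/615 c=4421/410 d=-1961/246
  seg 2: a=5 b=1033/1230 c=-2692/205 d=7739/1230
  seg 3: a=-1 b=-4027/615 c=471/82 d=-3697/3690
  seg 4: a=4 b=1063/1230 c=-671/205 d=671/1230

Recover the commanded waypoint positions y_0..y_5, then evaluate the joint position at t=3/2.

y_0 = S_0(0) = a_0 = 3
y_1 = S_1(0) = a_1 = -1
y_2 = S_2(0) = a_2 = 5
y_3 = S_3(0) = a_3 = -1
y_4 = S_4(0) = a_4 = 4
y_5 = S_4(2) = -3
t_q=3/2 is in segment 1 (τ=1/2); S_1(τ)=7523/3280

y_0=3 y_1=-1 y_2=5 y_3=-1 y_4=4 y_5=-3
S(3/2) = 7523/3280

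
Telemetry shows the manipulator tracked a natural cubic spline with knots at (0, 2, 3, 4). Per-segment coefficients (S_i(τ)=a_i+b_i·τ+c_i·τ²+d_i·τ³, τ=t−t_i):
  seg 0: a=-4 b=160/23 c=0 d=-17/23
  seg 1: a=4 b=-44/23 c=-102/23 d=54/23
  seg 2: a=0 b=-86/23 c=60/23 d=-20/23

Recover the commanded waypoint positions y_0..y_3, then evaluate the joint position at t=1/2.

y_0=-4 y_1=4 y_2=0 y_3=-2
S(1/2) = -113/184

y_0 = S_0(0) = a_0 = -4
y_1 = S_1(0) = a_1 = 4
y_2 = S_2(0) = a_2 = 0
y_3 = S_2(1) = -2
t_q=1/2 is in segment 0 (τ=1/2); S_0(τ)=-113/184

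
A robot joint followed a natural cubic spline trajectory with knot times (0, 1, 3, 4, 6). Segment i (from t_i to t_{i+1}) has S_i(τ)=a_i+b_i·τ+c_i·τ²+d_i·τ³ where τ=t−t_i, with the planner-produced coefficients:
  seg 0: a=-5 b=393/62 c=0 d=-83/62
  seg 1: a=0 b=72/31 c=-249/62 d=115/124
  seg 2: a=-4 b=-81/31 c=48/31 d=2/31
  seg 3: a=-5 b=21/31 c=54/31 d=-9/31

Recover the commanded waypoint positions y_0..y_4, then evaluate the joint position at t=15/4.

y_0 = S_0(0) = a_0 = -5
y_1 = S_1(0) = a_1 = 0
y_2 = S_2(0) = a_2 = -4
y_3 = S_3(0) = a_3 = -5
y_4 = S_3(2) = 1
t_q=15/4 is in segment 2 (τ=3/4); S_2(τ)=-5021/992

y_0=-5 y_1=0 y_2=-4 y_3=-5 y_4=1
S(15/4) = -5021/992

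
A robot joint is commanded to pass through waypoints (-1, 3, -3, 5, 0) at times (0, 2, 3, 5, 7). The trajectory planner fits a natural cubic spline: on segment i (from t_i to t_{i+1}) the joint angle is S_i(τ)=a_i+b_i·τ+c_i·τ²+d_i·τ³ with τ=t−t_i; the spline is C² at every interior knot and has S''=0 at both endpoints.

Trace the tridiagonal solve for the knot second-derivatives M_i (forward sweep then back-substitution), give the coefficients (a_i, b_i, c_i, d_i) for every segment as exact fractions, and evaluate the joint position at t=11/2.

  seg 0: a=-1 b=701/128 c=0 d=-445/512
  seg 1: a=3 b=-317/64 c=-1335/256 d=1067/256
  seg 2: a=-3 b=-737/256 c=933/128 d=-1971/1024
  seg 3: a=5 b=407/128 c=-2181/512 d=727/1024
S(11/2) = 45987/8192

Δ: Δ0=2, Δ1=-6, Δ2=4, Δ3=-5/2
row 1: diag=6, rhs=-48; c'=1/6, d'=-8
row 2: denom=6−1·1/6=35/6; d'=(60−1·-8)/(35/6)=408/35
row 3: denom=8−2·12/35=256/35; d'=(-39−2·408/35)/(256/35)=-2181/256
back: M3=-2181/256
back: M2=408/35−12/35·-2181/256=933/64
back: M1=-8−1/6·933/64=-1335/128
M: M0=0, M1=-1335/128, M2=933/64, M3=-2181/256, M4=0
seg 0: a=-1, c=M0/2=0, d=(M1−M0)/(6·2)=-445/512, b=Δ0−h0·(2M0+M1)/6=701/128
seg 1: a=3, c=M1/2=-1335/256, d=(M2−M1)/(6·1)=1067/256, b=Δ1−h1·(2M1+M2)/6=-317/64
seg 2: a=-3, c=M2/2=933/128, d=(M3−M2)/(6·2)=-1971/1024, b=Δ2−h2·(2M2+M3)/6=-737/256
seg 3: a=5, c=M3/2=-2181/512, d=(M4−M3)/(6·2)=727/1024, b=Δ3−h3·(2M3+M4)/6=407/128
t_q=11/2 → seg 3, τ=1/2; S=5+407/128·τ+-2181/512·τ²+727/1024·τ³=45987/8192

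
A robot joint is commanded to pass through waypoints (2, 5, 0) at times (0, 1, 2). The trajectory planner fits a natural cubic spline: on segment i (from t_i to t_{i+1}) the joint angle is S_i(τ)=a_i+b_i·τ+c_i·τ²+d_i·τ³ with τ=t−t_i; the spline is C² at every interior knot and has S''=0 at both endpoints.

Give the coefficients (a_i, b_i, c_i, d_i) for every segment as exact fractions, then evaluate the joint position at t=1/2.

  seg 0: a=2 b=5 c=0 d=-2
  seg 1: a=5 b=-1 c=-6 d=2
S(1/2) = 17/4

Δ: Δ0=3, Δ1=-5
row 1: diag=4, rhs=-48; c'=1/4, d'=-12
back: M1=-12
M: M0=0, M1=-12, M2=0
seg 0: a=2, c=M0/2=0, d=(M1−M0)/(6·1)=-2, b=Δ0−h0·(2M0+M1)/6=5
seg 1: a=5, c=M1/2=-6, d=(M2−M1)/(6·1)=2, b=Δ1−h1·(2M1+M2)/6=-1
t_q=1/2 → seg 0, τ=1/2; S=2+5·τ+0·τ²+-2·τ³=17/4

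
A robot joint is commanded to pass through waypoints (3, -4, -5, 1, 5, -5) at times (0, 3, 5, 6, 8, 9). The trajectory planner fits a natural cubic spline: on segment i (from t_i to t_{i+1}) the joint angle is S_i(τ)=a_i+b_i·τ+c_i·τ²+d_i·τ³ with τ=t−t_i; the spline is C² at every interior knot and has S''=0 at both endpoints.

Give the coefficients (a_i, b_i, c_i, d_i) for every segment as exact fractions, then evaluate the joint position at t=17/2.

  seg 0: a=3 b=-11449/5196 c=0 d=-25/1732
  seg 1: a=-4 b=-6737/2598 c=-225/1732 d=6113/10392
  seg 2: a=-5 b=5126/1299 c=1472/433 d=-1748/1299
  seg 3: a=1 b=8714/1299 c=-276/433 d=-1115/1299
  seg 4: a=5 b=-7978/1299 c=-2506/433 d=2506/1299
S(17/2) = 1253/1732

Δ: Δ0=-7/3, Δ1=-1/2, Δ2=6, Δ3=2, Δ4=-10
row 1: diag=10, rhs=11; c'=1/5, d'=11/10
row 2: denom=6−2·1/5=28/5; d'=(39−2·11/10)/(28/5)=46/7
row 3: denom=6−1·5/28=163/28; d'=(-24−1·46/7)/(163/28)=-856/163
row 4: denom=6−2·56/163=866/163; d'=(-72−2·-856/163)/(866/163)=-5012/433
back: M4=-5012/433
back: M3=-856/163−56/163·-5012/433=-552/433
back: M2=46/7−5/28·-552/433=2944/433
back: M1=11/10−1/5·2944/433=-225/866
M: M0=0, M1=-225/866, M2=2944/433, M3=-552/433, M4=-5012/433, M5=0
seg 0: a=3, c=M0/2=0, d=(M1−M0)/(6·3)=-25/1732, b=Δ0−h0·(2M0+M1)/6=-11449/5196
seg 1: a=-4, c=M1/2=-225/1732, d=(M2−M1)/(6·2)=6113/10392, b=Δ1−h1·(2M1+M2)/6=-6737/2598
seg 2: a=-5, c=M2/2=1472/433, d=(M3−M2)/(6·1)=-1748/1299, b=Δ2−h2·(2M2+M3)/6=5126/1299
seg 3: a=1, c=M3/2=-276/433, d=(M4−M3)/(6·2)=-1115/1299, b=Δ3−h3·(2M3+M4)/6=8714/1299
seg 4: a=5, c=M4/2=-2506/433, d=(M5−M4)/(6·1)=2506/1299, b=Δ4−h4·(2M4+M5)/6=-7978/1299
t_q=17/2 → seg 4, τ=1/2; S=5+-7978/1299·τ+-2506/433·τ²+2506/1299·τ³=1253/1732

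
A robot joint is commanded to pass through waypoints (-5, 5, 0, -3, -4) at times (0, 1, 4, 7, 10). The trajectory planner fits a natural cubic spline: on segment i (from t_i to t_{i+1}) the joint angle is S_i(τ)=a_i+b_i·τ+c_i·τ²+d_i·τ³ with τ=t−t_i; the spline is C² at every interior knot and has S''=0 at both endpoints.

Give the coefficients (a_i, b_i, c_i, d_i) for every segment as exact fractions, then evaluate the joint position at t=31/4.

  seg 0: a=-5 b=419/36 c=0 d=-59/36
  seg 1: a=5 b=121/18 c=-59/12 d=229/324
  seg 2: a=0 b=-133/36 c=13/9 d=-59/324
  seg 3: a=-3 b=1/18 c=-7/36 d=7/324
S(31/4) = -783/256

Δ: Δ0=10, Δ1=-5/3, Δ2=-1, Δ3=-1/3
row 1: diag=8, rhs=-70; c'=3/8, d'=-35/4
row 2: denom=12−3·3/8=87/8; d'=(4−3·-35/4)/(87/8)=242/87
row 3: denom=12−3·8/29=324/29; d'=(4−3·242/87)/(324/29)=-7/18
back: M3=-7/18
back: M2=242/87−8/29·-7/18=26/9
back: M1=-35/4−3/8·26/9=-59/6
M: M0=0, M1=-59/6, M2=26/9, M3=-7/18, M4=0
seg 0: a=-5, c=M0/2=0, d=(M1−M0)/(6·1)=-59/36, b=Δ0−h0·(2M0+M1)/6=419/36
seg 1: a=5, c=M1/2=-59/12, d=(M2−M1)/(6·3)=229/324, b=Δ1−h1·(2M1+M2)/6=121/18
seg 2: a=0, c=M2/2=13/9, d=(M3−M2)/(6·3)=-59/324, b=Δ2−h2·(2M2+M3)/6=-133/36
seg 3: a=-3, c=M3/2=-7/36, d=(M4−M3)/(6·3)=7/324, b=Δ3−h3·(2M3+M4)/6=1/18
t_q=31/4 → seg 3, τ=3/4; S=-3+1/18·τ+-7/36·τ²+7/324·τ³=-783/256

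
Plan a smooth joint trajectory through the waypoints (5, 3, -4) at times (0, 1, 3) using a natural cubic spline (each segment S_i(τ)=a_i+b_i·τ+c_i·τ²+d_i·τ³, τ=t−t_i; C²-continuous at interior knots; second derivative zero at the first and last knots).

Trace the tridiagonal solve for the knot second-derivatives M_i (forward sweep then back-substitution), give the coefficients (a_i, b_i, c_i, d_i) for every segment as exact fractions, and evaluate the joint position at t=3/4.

  seg 0: a=5 b=-7/4 c=0 d=-1/4
  seg 1: a=3 b=-5/2 c=-3/4 d=1/8
S(3/4) = 917/256

Δ: Δ0=-2, Δ1=-7/2
row 1: diag=6, rhs=-9; c'=1/3, d'=-3/2
back: M1=-3/2
M: M0=0, M1=-3/2, M2=0
seg 0: a=5, c=M0/2=0, d=(M1−M0)/(6·1)=-1/4, b=Δ0−h0·(2M0+M1)/6=-7/4
seg 1: a=3, c=M1/2=-3/4, d=(M2−M1)/(6·2)=1/8, b=Δ1−h1·(2M1+M2)/6=-5/2
t_q=3/4 → seg 0, τ=3/4; S=5+-7/4·τ+0·τ²+-1/4·τ³=917/256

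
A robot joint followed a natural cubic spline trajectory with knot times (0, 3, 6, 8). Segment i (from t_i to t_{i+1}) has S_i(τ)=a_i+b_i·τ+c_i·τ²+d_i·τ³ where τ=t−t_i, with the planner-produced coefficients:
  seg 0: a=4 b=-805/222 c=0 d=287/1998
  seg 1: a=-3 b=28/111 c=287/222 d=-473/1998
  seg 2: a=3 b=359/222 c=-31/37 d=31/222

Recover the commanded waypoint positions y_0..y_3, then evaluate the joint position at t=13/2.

y_0 = S_0(0) = a_0 = 4
y_1 = S_1(0) = a_1 = -3
y_2 = S_2(0) = a_2 = 3
y_3 = S_2(2) = 4
t_q=13/2 is in segment 2 (τ=1/2); S_2(τ)=2141/592

y_0=4 y_1=-3 y_2=3 y_3=4
S(13/2) = 2141/592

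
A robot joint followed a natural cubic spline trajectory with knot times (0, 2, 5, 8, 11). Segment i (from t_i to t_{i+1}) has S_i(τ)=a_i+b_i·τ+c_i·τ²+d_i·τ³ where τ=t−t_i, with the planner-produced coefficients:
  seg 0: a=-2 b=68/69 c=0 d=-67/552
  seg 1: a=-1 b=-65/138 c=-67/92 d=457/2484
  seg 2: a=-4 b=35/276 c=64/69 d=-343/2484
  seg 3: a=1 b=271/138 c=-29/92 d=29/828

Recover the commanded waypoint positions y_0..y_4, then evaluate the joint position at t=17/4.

y_0 = S_0(0) = a_0 = -2
y_1 = S_1(0) = a_1 = -1
y_2 = S_2(0) = a_2 = -4
y_3 = S_3(0) = a_3 = 1
y_4 = S_3(3) = 5
t_q=17/4 is in segment 1 (τ=9/4); S_1(τ)=-21497/5888

y_0=-2 y_1=-1 y_2=-4 y_3=1 y_4=5
S(17/4) = -21497/5888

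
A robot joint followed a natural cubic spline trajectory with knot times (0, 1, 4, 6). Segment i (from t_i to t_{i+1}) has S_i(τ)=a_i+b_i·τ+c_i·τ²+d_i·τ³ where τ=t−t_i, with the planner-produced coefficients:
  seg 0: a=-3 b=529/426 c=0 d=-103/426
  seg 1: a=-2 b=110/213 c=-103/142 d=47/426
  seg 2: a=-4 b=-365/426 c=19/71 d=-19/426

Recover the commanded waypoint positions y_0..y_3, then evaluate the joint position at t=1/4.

y_0 = S_0(0) = a_0 = -3
y_1 = S_1(0) = a_1 = -2
y_2 = S_2(0) = a_2 = -4
y_3 = S_2(2) = -5
t_q=1/4 is in segment 0 (τ=1/4); S_0(τ)=-24477/9088

y_0=-3 y_1=-2 y_2=-4 y_3=-5
S(1/4) = -24477/9088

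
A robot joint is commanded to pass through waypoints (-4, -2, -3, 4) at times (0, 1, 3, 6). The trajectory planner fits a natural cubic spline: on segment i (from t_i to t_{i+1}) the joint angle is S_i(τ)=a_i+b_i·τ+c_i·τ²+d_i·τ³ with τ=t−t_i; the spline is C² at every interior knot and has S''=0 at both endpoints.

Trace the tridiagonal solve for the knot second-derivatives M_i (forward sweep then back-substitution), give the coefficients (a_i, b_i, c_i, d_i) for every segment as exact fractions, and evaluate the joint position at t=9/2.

Δ: Δ0=2, Δ1=-1/2, Δ2=7/3
row 1: diag=6, rhs=-15; c'=1/3, d'=-5/2
row 2: denom=10−2·1/3=28/3; d'=(17−2·-5/2)/(28/3)=33/14
back: M2=33/14
back: M1=-5/2−1/3·33/14=-23/7
M: M0=0, M1=-23/7, M2=33/14, M3=0
seg 0: a=-4, c=M0/2=0, d=(M1−M0)/(6·1)=-23/42, b=Δ0−h0·(2M0+M1)/6=107/42
seg 1: a=-2, c=M1/2=-23/14, d=(M2−M1)/(6·2)=79/168, b=Δ1−h1·(2M1+M2)/6=19/21
seg 2: a=-3, c=M2/2=33/28, d=(M3−M2)/(6·3)=-11/84, b=Δ2−h2·(2M2+M3)/6=-1/42
t_q=9/2 → seg 2, τ=3/2; S=-3+-1/42·τ+33/28·τ²+-11/84·τ³=-185/224

  seg 0: a=-4 b=107/42 c=0 d=-23/42
  seg 1: a=-2 b=19/21 c=-23/14 d=79/168
  seg 2: a=-3 b=-1/42 c=33/28 d=-11/84
S(9/2) = -185/224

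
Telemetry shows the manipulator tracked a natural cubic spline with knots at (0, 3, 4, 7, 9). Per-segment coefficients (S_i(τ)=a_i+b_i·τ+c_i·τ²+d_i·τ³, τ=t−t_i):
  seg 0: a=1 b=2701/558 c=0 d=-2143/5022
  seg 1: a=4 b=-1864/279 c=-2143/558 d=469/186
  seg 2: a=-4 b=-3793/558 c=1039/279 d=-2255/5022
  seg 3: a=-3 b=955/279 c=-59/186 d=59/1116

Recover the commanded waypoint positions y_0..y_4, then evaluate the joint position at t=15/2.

y_0=1 y_1=4 y_2=-4 y_3=-3 y_4=3
S(15/2) = -4051/2976

y_0 = S_0(0) = a_0 = 1
y_1 = S_1(0) = a_1 = 4
y_2 = S_2(0) = a_2 = -4
y_3 = S_3(0) = a_3 = -3
y_4 = S_3(2) = 3
t_q=15/2 is in segment 3 (τ=1/2); S_3(τ)=-4051/2976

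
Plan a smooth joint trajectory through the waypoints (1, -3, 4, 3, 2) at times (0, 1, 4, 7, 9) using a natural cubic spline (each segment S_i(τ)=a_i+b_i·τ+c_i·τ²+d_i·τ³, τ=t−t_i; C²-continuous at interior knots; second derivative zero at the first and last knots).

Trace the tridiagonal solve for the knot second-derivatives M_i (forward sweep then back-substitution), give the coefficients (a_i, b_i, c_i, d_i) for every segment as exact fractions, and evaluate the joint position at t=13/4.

Δ: Δ0=-4, Δ1=7/3, Δ2=-1/3, Δ3=-1/2
row 1: diag=8, rhs=38; c'=3/8, d'=19/4
row 2: denom=12−3·3/8=87/8; d'=(-16−3·19/4)/(87/8)=-242/87
row 3: denom=10−3·8/29=266/29; d'=(-1−3·-242/87)/(266/29)=213/266
back: M3=213/266
back: M2=-242/87−8/29·213/266=-1198/399
back: M1=19/4−3/8·-1198/399=1563/266
M: M0=0, M1=1563/266, M2=-1198/399, M3=213/266, M4=0
seg 0: a=1, c=M0/2=0, d=(M1−M0)/(6·1)=521/532, b=Δ0−h0·(2M0+M1)/6=-2649/532
seg 1: a=-3, c=M1/2=1563/532, d=(M2−M1)/(6·3)=-7085/14364, b=Δ1−h1·(2M1+M2)/6=-543/266
seg 2: a=4, c=M2/2=-599/399, d=(M3−M2)/(6·3)=3035/14364, b=Δ2−h2·(2M2+M3)/6=1207/532
seg 3: a=3, c=M3/2=213/532, d=(M4−M3)/(6·2)=-71/1064, b=Δ3−h3·(2M3+M4)/6=-275/266
t_q=13/4 → seg 1, τ=9/4; S=-3+-543/266·τ+1563/532·τ²+-7085/14364·τ³=56589/34048

  seg 0: a=1 b=-2649/532 c=0 d=521/532
  seg 1: a=-3 b=-543/266 c=1563/532 d=-7085/14364
  seg 2: a=4 b=1207/532 c=-599/399 d=3035/14364
  seg 3: a=3 b=-275/266 c=213/532 d=-71/1064
S(13/4) = 56589/34048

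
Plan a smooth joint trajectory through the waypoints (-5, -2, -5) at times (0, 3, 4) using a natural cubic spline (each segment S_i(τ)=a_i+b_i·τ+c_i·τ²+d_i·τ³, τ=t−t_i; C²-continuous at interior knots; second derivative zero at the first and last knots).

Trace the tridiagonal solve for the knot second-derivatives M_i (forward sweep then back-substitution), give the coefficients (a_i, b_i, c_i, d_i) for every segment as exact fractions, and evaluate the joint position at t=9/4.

Δ: Δ0=1, Δ1=-3
row 1: diag=8, rhs=-24; c'=1/8, d'=-3
back: M1=-3
M: M0=0, M1=-3, M2=0
seg 0: a=-5, c=M0/2=0, d=(M1−M0)/(6·3)=-1/6, b=Δ0−h0·(2M0+M1)/6=5/2
seg 1: a=-2, c=M1/2=-3/2, d=(M2−M1)/(6·1)=1/2, b=Δ1−h1·(2M1+M2)/6=-2
t_q=9/4 → seg 0, τ=9/4; S=-5+5/2·τ+0·τ²+-1/6·τ³=-163/128

  seg 0: a=-5 b=5/2 c=0 d=-1/6
  seg 1: a=-2 b=-2 c=-3/2 d=1/2
S(9/4) = -163/128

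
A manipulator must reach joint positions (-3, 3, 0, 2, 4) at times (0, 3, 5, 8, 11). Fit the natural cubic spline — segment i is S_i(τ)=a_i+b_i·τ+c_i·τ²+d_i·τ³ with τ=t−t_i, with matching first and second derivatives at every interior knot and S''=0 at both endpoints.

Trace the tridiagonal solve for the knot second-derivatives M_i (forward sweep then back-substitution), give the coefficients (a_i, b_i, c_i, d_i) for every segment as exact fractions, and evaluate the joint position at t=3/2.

Δ: Δ0=2, Δ1=-3/2, Δ2=2/3, Δ3=2/3
row 1: diag=10, rhs=-21; c'=1/5, d'=-21/10
row 2: denom=10−2·1/5=48/5; d'=(13−2·-21/10)/(48/5)=43/24
row 3: denom=12−3·5/16=177/16; d'=(0−3·43/24)/(177/16)=-86/177
back: M3=-86/177
back: M2=43/24−5/16·-86/177=344/177
back: M1=-21/10−1/5·344/177=-881/354
M: M0=0, M1=-881/354, M2=344/177, M3=-86/177, M4=0
seg 0: a=-3, c=M0/2=0, d=(M1−M0)/(6·3)=-881/6372, b=Δ0−h0·(2M0+M1)/6=2297/708
seg 1: a=3, c=M1/2=-881/708, d=(M2−M1)/(6·2)=523/1416, b=Δ1−h1·(2M1+M2)/6=-173/354
seg 2: a=0, c=M2/2=172/177, d=(M3−M2)/(6·3)=-215/1593, b=Δ2−h2·(2M2+M3)/6=-61/59
seg 3: a=2, c=M3/2=-43/177, d=(M4−M3)/(6·3)=43/1593, b=Δ3−h3·(2M3+M4)/6=68/59
t_q=3/2 → seg 0, τ=3/2; S=-3+2297/708·τ+0·τ²+-881/6372·τ³=2643/1888

  seg 0: a=-3 b=2297/708 c=0 d=-881/6372
  seg 1: a=3 b=-173/354 c=-881/708 d=523/1416
  seg 2: a=0 b=-61/59 c=172/177 d=-215/1593
  seg 3: a=2 b=68/59 c=-43/177 d=43/1593
S(3/2) = 2643/1888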